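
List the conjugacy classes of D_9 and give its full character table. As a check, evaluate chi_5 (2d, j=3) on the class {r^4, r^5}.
Conjugacy classes: {e} of size 1, {r^1, r^8} of size 2, {r^2, r^7} of size 2, {r^3, r^6} of size 2, {r^4, r^5} of size 2, {s, sr, ..., sr^8} of size 9.
Character table:
  irrep \ class              {e} (size 1)  {r^1, r^8} (size 2)  {r^2, r^7} (size 2)  {r^3, r^6} (size 2)  {r^4, r^5} (size 2)  {s, sr, ..., sr^8} (size 9)
  chi_1 (triv)               1             1                    1                    1                    1                    1                          
  chi_2 (sign: r->1, s->-1)  1             1                    1                    1                    1                    -1                         
  chi_3 (2d, j=1)            2             2*cos(2*pi/9)        2*cos(4*pi/9)        -1                   -2*cos(pi/9)         0                          
  chi_4 (2d, j=2)            2             2*cos(4*pi/9)        -2*cos(pi/9)         -1                   2*cos(2*pi/9)        0                          
  chi_5 (2d, j=3)            2             -1                   -1                   2                    -1                   0                          
  chi_6 (2d, j=4)            2             -2*cos(pi/9)         2*cos(2*pi/9)        -1                   2*cos(4*pi/9)        0                          

Spot check: chi_5 (2d, j=3) on {r^4, r^5} = -1.

Why: D_9 has order 2*9 = 18 with 6 conjugacy classes, hence 6 irreducibles. Sum of squared dims 1 + 1 + 4 + 4 + 4 + 4 = 18 = |G|. Linear characters come from the abelianisation; the 2-dimensional irreps have character r^k -> 2*cos(2*pi*j*k/9), reflections -> 0.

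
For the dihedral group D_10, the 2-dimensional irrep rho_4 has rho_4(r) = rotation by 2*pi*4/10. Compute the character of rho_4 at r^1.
chi_{rho_4}(r^1) = 2*cos(2*pi*4*1/10) = -sqrt(5)/2 - 1/2

Reasoning: rho_4(r^1) is rotation by angle 2*pi*4*1/10, whose trace is 2*cos(2*pi*4*1/10) = -sqrt(5)/2 - 1/2.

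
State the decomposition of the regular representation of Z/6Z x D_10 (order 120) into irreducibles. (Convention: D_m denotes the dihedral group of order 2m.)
Each irreducible V_i of dimension d_i appears with multiplicity d_i, i.e. rho_reg = (direct sum over all irreducibles V_i) d_i V_i. The irreducible dimensions for Z/6Z x D_10 are 1, 1, 1, 1, 1, 1, 1, 1, 1, 1, 1, 1, 1, 1, 1, 1, 1, 1, 1, 1, 1, 1, 1, 1, 2, 2, 2, 2, 2, 2, 2, 2, 2, 2, 2, 2, 2, 2, 2, 2, 2, 2, 2, 2, 2, 2, 2, 2: 24 irreducibles of dimension 1, each with multiplicity 1; 24 irreducibles of dimension 2, each with multiplicity 2. Total dimension 24*1*1 + 24*2*2 = 120 = |G|.

Why: General theorem: in the regular representation of a finite group G, each irreducible appears with multiplicity equal to its dimension. Check: dim(rho_reg) = sum d_i^2 = 1 + 1 + 1 + 1 + 1 + 1 + 1 + 1 + 1 + 1 + 1 + 1 + 1 + 1 + 1 + 1 + 1 + 1 + 1 + 1 + 1 + 1 + 1 + 1 + 4 + 4 + 4 + 4 + 4 + 4 + 4 + 4 + 4 + 4 + 4 + 4 + 4 + 4 + 4 + 4 + 4 + 4 + 4 + 4 + 4 + 4 + 4 + 4 = 120 = |G|.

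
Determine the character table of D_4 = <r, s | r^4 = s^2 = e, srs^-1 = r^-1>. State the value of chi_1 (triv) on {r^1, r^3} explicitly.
Conjugacy classes: {e} of size 1, {r^2} of size 1, {r^1, r^3} of size 2, {s, sr^2, ...} of size 2, {sr, sr^3, ...} of size 2.
Character table:
  irrep \ class              {e} (size 1)  {r^2} (size 1)  {r^1, r^3} (size 2)  {s, sr^2, ...} (size 2)  {sr, sr^3, ...} (size 2)
  chi_1 (triv)               1             1               1                    1                        1                       
  chi_2 (sign: r->1, s->-1)  1             1               1                    -1                       -1                      
  chi_3 (r->-1, s->1)        1             1               -1                   1                        -1                      
  chi_4 (r->-1, s->-1)       1             1               -1                   -1                       1                       
  chi_5 (2d, j=1)            2             -2              0                    0                        0                       

Spot check: chi_1 (triv) on {r^1, r^3} = 1.

Argument: D_4 has order 2*4 = 8 with 5 conjugacy classes, hence 5 irreducibles. Sum of squared dims 1 + 1 + 1 + 1 + 4 = 8 = |G|. Linear characters come from the abelianisation; the 2-dimensional irreps have character r^k -> 2*cos(2*pi*j*k/4), reflections -> 0.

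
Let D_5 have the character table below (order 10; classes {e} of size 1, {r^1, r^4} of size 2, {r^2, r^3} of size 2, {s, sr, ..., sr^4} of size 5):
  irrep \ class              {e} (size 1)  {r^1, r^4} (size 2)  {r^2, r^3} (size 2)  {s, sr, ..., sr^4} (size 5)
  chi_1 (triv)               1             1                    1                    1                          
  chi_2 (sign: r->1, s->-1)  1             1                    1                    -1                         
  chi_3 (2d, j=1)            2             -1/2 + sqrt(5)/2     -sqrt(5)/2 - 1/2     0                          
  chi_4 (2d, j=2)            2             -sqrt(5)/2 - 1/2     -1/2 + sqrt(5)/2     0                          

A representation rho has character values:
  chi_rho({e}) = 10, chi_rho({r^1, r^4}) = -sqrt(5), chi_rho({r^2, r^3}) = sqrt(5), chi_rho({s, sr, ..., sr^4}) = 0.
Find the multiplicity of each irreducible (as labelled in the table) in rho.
Multiplicities: chi_1: 1, chi_2: 1, chi_3: 1, chi_4: 3.

Reasoning: Use <chi_rho, chi> = (1/|G|) sum_C |C| * chi_rho(C) * conj(chi(C)) with |G| = 10 for each irreducible chi in the table:
  <chi_rho, chi_1> = (1/10)[1*(10)*conj(1) + 2*(-sqrt(5))*conj(1) + 2*(sqrt(5))*conj(1) + 5*(0)*conj(1)]
      = (1/10)[(10) + (-2*sqrt(5)) + (2*sqrt(5)) + (0)] = 10/10 = 1
  <chi_rho, chi_2> = (1/10)[1*(10)*conj(1) + 2*(-sqrt(5))*conj(1) + 2*(sqrt(5))*conj(1) + 5*(0)*conj(-1)]
      = (1/10)[(10) + (-2*sqrt(5)) + (2*sqrt(5)) + (0)] = 10/10 = 1
  <chi_rho, chi_3> = (1/10)[1*(10)*conj(2) + 2*(-sqrt(5))*conj(-1/2 + sqrt(5)/2) + 2*(sqrt(5))*conj(-sqrt(5)/2 - 1/2) + 5*(0)*conj(0)]
      = (1/10)[(20) + (-5 + sqrt(5)) + (-5 - sqrt(5)) + (0)] = 10/10 = 1
  <chi_rho, chi_4> = (1/10)[1*(10)*conj(2) + 2*(-sqrt(5))*conj(-sqrt(5)/2 - 1/2) + 2*(sqrt(5))*conj(-1/2 + sqrt(5)/2) + 5*(0)*conj(0)]
      = (1/10)[(20) + (sqrt(5) + 5) + (5 - sqrt(5)) + (0)] = 30/10 = 3
Dimension check: dim(rho) = sum (mult * dim) = 1*1 + 1*1 + 1*2 + 3*2 = 10 = chi_rho(e) = 10.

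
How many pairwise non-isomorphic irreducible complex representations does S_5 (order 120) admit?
7

Argument: The number of irreducible complex representations of a finite group equals its number of conjugacy classes. Conjugacy classes in S_5 correspond to cycle types, i.e. partitions of 5; there are p(5) = 7 of them, so S_5 (order 120) has exactly 7 irreducible complex representations.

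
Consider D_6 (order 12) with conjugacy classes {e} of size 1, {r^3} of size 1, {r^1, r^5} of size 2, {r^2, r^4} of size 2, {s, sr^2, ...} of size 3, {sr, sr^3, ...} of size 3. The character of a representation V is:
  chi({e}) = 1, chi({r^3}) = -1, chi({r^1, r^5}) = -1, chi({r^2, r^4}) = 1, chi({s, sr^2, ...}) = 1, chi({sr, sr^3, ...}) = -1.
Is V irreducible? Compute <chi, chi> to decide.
Irreducible: <chi, chi> = 1.

Details: <chi, chi> = (1/|G|) sum_C |C| * |chi(C)|^2 = (1/12)[1*|1|^2 + 1*|-1|^2 + 2*|-1|^2 + 2*|1|^2 + 3*|1|^2 + 3*|-1|^2]
  = (1/12)[(1) + (1) + (2) + (2) + (3) + (3)] = 12/12 = 1.
A character is irreducible iff <chi, chi> = 1, so this representation is irreducible.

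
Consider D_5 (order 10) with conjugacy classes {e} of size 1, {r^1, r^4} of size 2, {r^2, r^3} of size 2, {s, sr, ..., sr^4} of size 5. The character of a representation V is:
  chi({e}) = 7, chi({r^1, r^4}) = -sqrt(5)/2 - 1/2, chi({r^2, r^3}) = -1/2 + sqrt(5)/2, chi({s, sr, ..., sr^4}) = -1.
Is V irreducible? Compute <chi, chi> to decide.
Not irreducible (reducible): <chi, chi> = 6 > 1.

Why: <chi, chi> = (1/|G|) sum_C |C| * |chi(C)|^2 = (1/10)[1*|7|^2 + 2*|-sqrt(5)/2 - 1/2|^2 + 2*|-1/2 + sqrt(5)/2|^2 + 5*|-1|^2]
  = (1/10)[(49) + (sqrt(5) + 3) + (3 - sqrt(5)) + (5)] = 60/10 = 6.
A character is irreducible iff <chi, chi> = 1, so this representation is reducible.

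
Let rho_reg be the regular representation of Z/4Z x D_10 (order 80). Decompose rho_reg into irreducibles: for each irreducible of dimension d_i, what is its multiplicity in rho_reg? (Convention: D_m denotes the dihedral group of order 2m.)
Each irreducible V_i of dimension d_i appears with multiplicity d_i, i.e. rho_reg = (direct sum over all irreducibles V_i) d_i V_i. The irreducible dimensions for Z/4Z x D_10 are 1, 1, 1, 1, 1, 1, 1, 1, 1, 1, 1, 1, 1, 1, 1, 1, 2, 2, 2, 2, 2, 2, 2, 2, 2, 2, 2, 2, 2, 2, 2, 2: 16 irreducibles of dimension 1, each with multiplicity 1; 16 irreducibles of dimension 2, each with multiplicity 2. Total dimension 16*1*1 + 16*2*2 = 80 = |G|.

Why: General theorem: in the regular representation of a finite group G, each irreducible appears with multiplicity equal to its dimension. Check: dim(rho_reg) = sum d_i^2 = 1 + 1 + 1 + 1 + 1 + 1 + 1 + 1 + 1 + 1 + 1 + 1 + 1 + 1 + 1 + 1 + 4 + 4 + 4 + 4 + 4 + 4 + 4 + 4 + 4 + 4 + 4 + 4 + 4 + 4 + 4 + 4 = 80 = |G|.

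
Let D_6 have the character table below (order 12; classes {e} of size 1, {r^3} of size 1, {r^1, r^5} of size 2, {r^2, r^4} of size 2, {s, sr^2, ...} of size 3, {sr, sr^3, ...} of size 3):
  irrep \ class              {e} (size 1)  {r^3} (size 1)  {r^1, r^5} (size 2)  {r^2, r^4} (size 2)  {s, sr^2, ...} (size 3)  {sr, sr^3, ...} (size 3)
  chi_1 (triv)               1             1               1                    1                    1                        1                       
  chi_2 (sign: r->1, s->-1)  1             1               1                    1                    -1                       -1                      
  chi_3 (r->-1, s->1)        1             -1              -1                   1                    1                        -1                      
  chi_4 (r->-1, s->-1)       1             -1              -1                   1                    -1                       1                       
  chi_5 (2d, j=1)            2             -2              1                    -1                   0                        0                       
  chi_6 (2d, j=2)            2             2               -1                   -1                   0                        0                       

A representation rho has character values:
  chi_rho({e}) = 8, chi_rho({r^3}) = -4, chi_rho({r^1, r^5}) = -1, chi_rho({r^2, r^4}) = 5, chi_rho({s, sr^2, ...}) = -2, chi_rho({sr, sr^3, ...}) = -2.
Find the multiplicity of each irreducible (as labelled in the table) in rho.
Multiplicities: chi_1: 0, chi_2: 2, chi_3: 2, chi_4: 2, chi_5: 1, chi_6: 0.

Proof sketch: Use <chi_rho, chi> = (1/|G|) sum_C |C| * chi_rho(C) * conj(chi(C)) with |G| = 12 for each irreducible chi in the table:
  <chi_rho, chi_1> = (1/12)[1*(8)*conj(1) + 1*(-4)*conj(1) + 2*(-1)*conj(1) + 2*(5)*conj(1) + 3*(-2)*conj(1) + 3*(-2)*conj(1)]
      = (1/12)[(8) + (-4) + (-2) + (10) + (-6) + (-6)] = 0/12 = 0
  <chi_rho, chi_2> = (1/12)[1*(8)*conj(1) + 1*(-4)*conj(1) + 2*(-1)*conj(1) + 2*(5)*conj(1) + 3*(-2)*conj(-1) + 3*(-2)*conj(-1)]
      = (1/12)[(8) + (-4) + (-2) + (10) + (6) + (6)] = 24/12 = 2
  <chi_rho, chi_3> = (1/12)[1*(8)*conj(1) + 1*(-4)*conj(-1) + 2*(-1)*conj(-1) + 2*(5)*conj(1) + 3*(-2)*conj(1) + 3*(-2)*conj(-1)]
      = (1/12)[(8) + (4) + (2) + (10) + (-6) + (6)] = 24/12 = 2
  <chi_rho, chi_4> = (1/12)[1*(8)*conj(1) + 1*(-4)*conj(-1) + 2*(-1)*conj(-1) + 2*(5)*conj(1) + 3*(-2)*conj(-1) + 3*(-2)*conj(1)]
      = (1/12)[(8) + (4) + (2) + (10) + (6) + (-6)] = 24/12 = 2
  <chi_rho, chi_5> = (1/12)[1*(8)*conj(2) + 1*(-4)*conj(-2) + 2*(-1)*conj(1) + 2*(5)*conj(-1) + 3*(-2)*conj(0) + 3*(-2)*conj(0)]
      = (1/12)[(16) + (8) + (-2) + (-10) + (0) + (0)] = 12/12 = 1
  <chi_rho, chi_6> = (1/12)[1*(8)*conj(2) + 1*(-4)*conj(2) + 2*(-1)*conj(-1) + 2*(5)*conj(-1) + 3*(-2)*conj(0) + 3*(-2)*conj(0)]
      = (1/12)[(16) + (-8) + (2) + (-10) + (0) + (0)] = 0/12 = 0
Dimension check: dim(rho) = sum (mult * dim) = 0*1 + 2*1 + 2*1 + 2*1 + 1*2 + 0*2 = 8 = chi_rho(e) = 8.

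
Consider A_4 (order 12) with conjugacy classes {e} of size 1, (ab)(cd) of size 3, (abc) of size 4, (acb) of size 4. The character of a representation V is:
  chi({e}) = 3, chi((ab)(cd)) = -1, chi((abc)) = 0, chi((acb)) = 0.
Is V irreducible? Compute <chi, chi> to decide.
Irreducible: <chi, chi> = 1.

Justification: <chi, chi> = (1/|G|) sum_C |C| * |chi(C)|^2 = (1/12)[1*|3|^2 + 3*|-1|^2 + 4*|0|^2 + 4*|0|^2]
  = (1/12)[(9) + (3) + (0) + (0)] = 12/12 = 1.
(Exp terms are combined using exp(i*s)*conj(exp(i*t)) = exp(i*(s-t)), and sums of them are collapsed using the identity that for every m > 1 the m distinct m-th roots of unity sum to 0, e.g. 1 + exp(2*I*pi/3) + exp(-2*I*pi/3) = 0.)
A character is irreducible iff <chi, chi> = 1, so this representation is irreducible.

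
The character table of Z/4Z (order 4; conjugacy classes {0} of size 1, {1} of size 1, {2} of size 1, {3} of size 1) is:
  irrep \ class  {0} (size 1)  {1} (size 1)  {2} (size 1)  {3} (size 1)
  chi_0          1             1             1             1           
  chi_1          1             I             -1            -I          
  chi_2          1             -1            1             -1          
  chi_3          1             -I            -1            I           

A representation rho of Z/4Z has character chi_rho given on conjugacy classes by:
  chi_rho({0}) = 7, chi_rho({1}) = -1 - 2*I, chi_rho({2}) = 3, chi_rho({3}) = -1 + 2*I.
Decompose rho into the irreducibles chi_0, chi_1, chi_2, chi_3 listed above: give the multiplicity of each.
Multiplicities: chi_0: 2, chi_1: 0, chi_2: 3, chi_3: 2.

Use <chi_rho, chi> = (1/|G|) sum_C |C| * chi_rho(C) * conj(chi(C)) with |G| = 4 for each irreducible chi in the table:
  <chi_rho, chi_0> = (1/4)[1*(7)*conj(1) + 1*(-1 - 2*I)*conj(1) + 1*(3)*conj(1) + 1*(-1 + 2*I)*conj(1)]
      = (1/4)[(7) + (-1 - 2*I) + (3) + (-1 + 2*I)] = 8/4 = 2
  <chi_rho, chi_1> = (1/4)[1*(7)*conj(1) + 1*(-1 - 2*I)*conj(I) + 1*(3)*conj(-1) + 1*(-1 + 2*I)*conj(-I)]
      = (1/4)[(7) + (-2 + I) + (-3) + (-2 - I)] = 0/4 = 0
  <chi_rho, chi_2> = (1/4)[1*(7)*conj(1) + 1*(-1 - 2*I)*conj(-1) + 1*(3)*conj(1) + 1*(-1 + 2*I)*conj(-1)]
      = (1/4)[(7) + (1 + 2*I) + (3) + (1 - 2*I)] = 12/4 = 3
  <chi_rho, chi_3> = (1/4)[1*(7)*conj(1) + 1*(-1 - 2*I)*conj(-I) + 1*(3)*conj(-1) + 1*(-1 + 2*I)*conj(I)]
      = (1/4)[(7) + (2 - I) + (-3) + (2 + I)] = 8/4 = 2
(Exp terms are combined using exp(i*s)*conj(exp(i*t)) = exp(i*(s-t)), and sums of them are collapsed using the identity that for every m > 1 the m distinct m-th roots of unity sum to 0, e.g. 1 + exp(2*I*pi/3) + exp(-2*I*pi/3) = 0.)
Dimension check: dim(rho) = sum (mult * dim) = 2*1 + 0*1 + 3*1 + 2*1 = 7 = chi_rho(e) = 7.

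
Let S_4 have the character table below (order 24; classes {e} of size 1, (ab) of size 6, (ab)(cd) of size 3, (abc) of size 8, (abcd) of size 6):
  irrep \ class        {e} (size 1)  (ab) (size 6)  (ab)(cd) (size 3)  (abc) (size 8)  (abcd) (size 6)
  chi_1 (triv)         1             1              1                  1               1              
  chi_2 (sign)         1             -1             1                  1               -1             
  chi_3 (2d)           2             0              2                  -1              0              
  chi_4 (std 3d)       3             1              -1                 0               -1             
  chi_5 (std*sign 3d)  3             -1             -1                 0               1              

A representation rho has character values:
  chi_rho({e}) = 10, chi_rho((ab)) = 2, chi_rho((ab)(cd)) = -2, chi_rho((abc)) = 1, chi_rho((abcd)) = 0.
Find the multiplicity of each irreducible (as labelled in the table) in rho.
Multiplicities: chi_1: 1, chi_2: 0, chi_3: 0, chi_4: 2, chi_5: 1.

Reasoning: Use <chi_rho, chi> = (1/|G|) sum_C |C| * chi_rho(C) * conj(chi(C)) with |G| = 24 for each irreducible chi in the table:
  <chi_rho, chi_1> = (1/24)[1*(10)*conj(1) + 6*(2)*conj(1) + 3*(-2)*conj(1) + 8*(1)*conj(1) + 6*(0)*conj(1)]
      = (1/24)[(10) + (12) + (-6) + (8) + (0)] = 24/24 = 1
  <chi_rho, chi_2> = (1/24)[1*(10)*conj(1) + 6*(2)*conj(-1) + 3*(-2)*conj(1) + 8*(1)*conj(1) + 6*(0)*conj(-1)]
      = (1/24)[(10) + (-12) + (-6) + (8) + (0)] = 0/24 = 0
  <chi_rho, chi_3> = (1/24)[1*(10)*conj(2) + 6*(2)*conj(0) + 3*(-2)*conj(2) + 8*(1)*conj(-1) + 6*(0)*conj(0)]
      = (1/24)[(20) + (0) + (-12) + (-8) + (0)] = 0/24 = 0
  <chi_rho, chi_4> = (1/24)[1*(10)*conj(3) + 6*(2)*conj(1) + 3*(-2)*conj(-1) + 8*(1)*conj(0) + 6*(0)*conj(-1)]
      = (1/24)[(30) + (12) + (6) + (0) + (0)] = 48/24 = 2
  <chi_rho, chi_5> = (1/24)[1*(10)*conj(3) + 6*(2)*conj(-1) + 3*(-2)*conj(-1) + 8*(1)*conj(0) + 6*(0)*conj(1)]
      = (1/24)[(30) + (-12) + (6) + (0) + (0)] = 24/24 = 1
Dimension check: dim(rho) = sum (mult * dim) = 1*1 + 0*1 + 0*2 + 2*3 + 1*3 = 10 = chi_rho(e) = 10.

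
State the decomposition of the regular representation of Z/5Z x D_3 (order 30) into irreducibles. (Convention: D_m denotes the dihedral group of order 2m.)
Each irreducible V_i of dimension d_i appears with multiplicity d_i, i.e. rho_reg = (direct sum over all irreducibles V_i) d_i V_i. The irreducible dimensions for Z/5Z x D_3 are 1, 1, 1, 1, 1, 1, 1, 1, 1, 1, 2, 2, 2, 2, 2: 10 irreducibles of dimension 1, each with multiplicity 1; 5 irreducibles of dimension 2, each with multiplicity 2. Total dimension 10*1*1 + 5*2*2 = 30 = |G|.

Why: General theorem: in the regular representation of a finite group G, each irreducible appears with multiplicity equal to its dimension. Check: dim(rho_reg) = sum d_i^2 = 1 + 1 + 1 + 1 + 1 + 1 + 1 + 1 + 1 + 1 + 4 + 4 + 4 + 4 + 4 = 30 = |G|.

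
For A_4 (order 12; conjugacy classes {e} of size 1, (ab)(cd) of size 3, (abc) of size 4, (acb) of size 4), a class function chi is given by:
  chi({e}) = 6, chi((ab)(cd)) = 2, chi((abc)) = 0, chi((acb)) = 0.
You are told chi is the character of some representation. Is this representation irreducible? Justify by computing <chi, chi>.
Not irreducible (reducible): <chi, chi> = 4 > 1.

Solution. <chi, chi> = (1/|G|) sum_C |C| * |chi(C)|^2 = (1/12)[1*|6|^2 + 3*|2|^2 + 4*|0|^2 + 4*|0|^2]
  = (1/12)[(36) + (12) + (0) + (0)] = 48/12 = 4.
(Exp terms are combined using exp(i*s)*conj(exp(i*t)) = exp(i*(s-t)), and sums of them are collapsed using the identity that for every m > 1 the m distinct m-th roots of unity sum to 0, e.g. 1 + exp(2*I*pi/3) + exp(-2*I*pi/3) = 0.)
A character is irreducible iff <chi, chi> = 1, so this representation is reducible.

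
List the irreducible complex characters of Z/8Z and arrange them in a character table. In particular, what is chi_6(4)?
Character table of Z/8Z (irreps indexed chi_0,...,chi_7 with chi_k(m) = zeta_8^(k*m), zeta_8 = exp(2*pi*i/8)):
  irrep \ class  {0} (size 1)  {1} (size 1)    {2} (size 1)  {3} (size 1)    {4} (size 1)  {5} (size 1)    {6} (size 1)  {7} (size 1)  
  chi_0          1             1               1             1               1             1               1             1             
  chi_1          1             exp(I*pi/4)     I             exp(3*I*pi/4)   -1            exp(-3*I*pi/4)  -I            exp(-I*pi/4)  
  chi_2          1             I               -1            -I              1             I               -1            -I            
  chi_3          1             exp(3*I*pi/4)   -I            exp(I*pi/4)     -1            exp(-I*pi/4)    I             exp(-3*I*pi/4)
  chi_4          1             -1              1             -1              1             -1              1             -1            
  chi_5          1             exp(-3*I*pi/4)  I             exp(-I*pi/4)    -1            exp(I*pi/4)     -I            exp(3*I*pi/4) 
  chi_6          1             -I              -1            I               1             -I              -1            I             
  chi_7          1             exp(-I*pi/4)    -I            exp(-3*I*pi/4)  -1            exp(3*I*pi/4)   I             exp(I*pi/4)   

Spot check: chi_6(4) = zeta_8^(6*4) = zeta_8^24 = 1.

Details: Z/8Z is abelian, so all 8 irreducible complex representations are 1-dimensional. They are given by chi_k(m) = zeta_8^(k*m) for k = 0,...,7. Row orthogonality: sum_m chi_k(m) conj(chi_l(m)) = 8 * [k = l].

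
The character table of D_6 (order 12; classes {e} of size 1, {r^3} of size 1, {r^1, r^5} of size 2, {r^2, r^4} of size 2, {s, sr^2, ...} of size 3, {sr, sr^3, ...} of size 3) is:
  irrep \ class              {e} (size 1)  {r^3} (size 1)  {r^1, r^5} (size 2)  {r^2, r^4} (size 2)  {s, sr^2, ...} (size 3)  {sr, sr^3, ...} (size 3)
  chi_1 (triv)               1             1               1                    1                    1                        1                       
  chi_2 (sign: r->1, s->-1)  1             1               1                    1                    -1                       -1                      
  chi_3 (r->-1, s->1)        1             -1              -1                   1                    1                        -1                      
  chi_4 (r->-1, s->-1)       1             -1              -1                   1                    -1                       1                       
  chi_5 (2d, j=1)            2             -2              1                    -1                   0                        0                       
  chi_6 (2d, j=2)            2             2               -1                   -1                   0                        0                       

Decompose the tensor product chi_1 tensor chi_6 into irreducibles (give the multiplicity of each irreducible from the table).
chi_1 tensor chi_6 = chi_6 (all other irreducibles have multiplicity 0).

Details: The character of a tensor product is the pointwise product (chi_1 * chi_6)(C) = chi_1(C) * chi_6(C):
  {e}: (1)*(2), {r^3}: (1)*(2), {r^1, r^5}: (1)*(-1), {r^2, r^4}: (1)*(-1), {s, sr^2, ...}: (1)*(0), {sr, sr^3, ...}: (1)*(0)
so (chi_1 * chi_6) takes values
  {e} -> 2, {r^3} -> 2, {r^1, r^5} -> -1, {r^2, r^4} -> -1, {s, sr^2, ...} -> 0, {sr, sr^3, ...} -> 0.
Now take the inner product of this character with each irreducible chi from the table, <chi_1*chi_6, chi> = (1/12) sum_C |C| (chi_1*chi_6)(C) conj(chi(C)):
  <chi_1*chi_6, chi_1> = (1/12)[1*(2)*conj(1) + 1*(2)*conj(1) + 2*(-1)*conj(1) + 2*(-1)*conj(1) + 3*(0)*conj(1) + 3*(0)*conj(1)]
      = (1/12)[(2) + (2) + (-2) + (-2) + (0) + (0)] = 0/12 = 0
  <chi_1*chi_6, chi_2> = (1/12)[1*(2)*conj(1) + 1*(2)*conj(1) + 2*(-1)*conj(1) + 2*(-1)*conj(1) + 3*(0)*conj(-1) + 3*(0)*conj(-1)]
      = (1/12)[(2) + (2) + (-2) + (-2) + (0) + (0)] = 0/12 = 0
  <chi_1*chi_6, chi_3> = (1/12)[1*(2)*conj(1) + 1*(2)*conj(-1) + 2*(-1)*conj(-1) + 2*(-1)*conj(1) + 3*(0)*conj(1) + 3*(0)*conj(-1)]
      = (1/12)[(2) + (-2) + (2) + (-2) + (0) + (0)] = 0/12 = 0
  <chi_1*chi_6, chi_4> = (1/12)[1*(2)*conj(1) + 1*(2)*conj(-1) + 2*(-1)*conj(-1) + 2*(-1)*conj(1) + 3*(0)*conj(-1) + 3*(0)*conj(1)]
      = (1/12)[(2) + (-2) + (2) + (-2) + (0) + (0)] = 0/12 = 0
  <chi_1*chi_6, chi_5> = (1/12)[1*(2)*conj(2) + 1*(2)*conj(-2) + 2*(-1)*conj(1) + 2*(-1)*conj(-1) + 3*(0)*conj(0) + 3*(0)*conj(0)]
      = (1/12)[(4) + (-4) + (-2) + (2) + (0) + (0)] = 0/12 = 0
  <chi_1*chi_6, chi_6> = (1/12)[1*(2)*conj(2) + 1*(2)*conj(2) + 2*(-1)*conj(-1) + 2*(-1)*conj(-1) + 3*(0)*conj(0) + 3*(0)*conj(0)]
      = (1/12)[(4) + (4) + (2) + (2) + (0) + (0)] = 12/12 = 1
Hence the multiplicities are chi_6: 1. Dimension check: dim(chi_1)*dim(chi_6) = 1*2 = 2 and sum (mult * dim) = 1*2 = 2.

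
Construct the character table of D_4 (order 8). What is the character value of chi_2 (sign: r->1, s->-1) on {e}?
Conjugacy classes: {e} of size 1, {r^2} of size 1, {r^1, r^3} of size 2, {s, sr^2, ...} of size 2, {sr, sr^3, ...} of size 2.
Character table:
  irrep \ class              {e} (size 1)  {r^2} (size 1)  {r^1, r^3} (size 2)  {s, sr^2, ...} (size 2)  {sr, sr^3, ...} (size 2)
  chi_1 (triv)               1             1               1                    1                        1                       
  chi_2 (sign: r->1, s->-1)  1             1               1                    -1                       -1                      
  chi_3 (r->-1, s->1)        1             1               -1                   1                        -1                      
  chi_4 (r->-1, s->-1)       1             1               -1                   -1                       1                       
  chi_5 (2d, j=1)            2             -2              0                    0                        0                       

Spot check: chi_2 (sign: r->1, s->-1) on {e} = 1.

Justification: D_4 has order 2*4 = 8 with 5 conjugacy classes, hence 5 irreducibles. Sum of squared dims 1 + 1 + 1 + 1 + 4 = 8 = |G|. Linear characters come from the abelianisation; the 2-dimensional irreps have character r^k -> 2*cos(2*pi*j*k/4), reflections -> 0.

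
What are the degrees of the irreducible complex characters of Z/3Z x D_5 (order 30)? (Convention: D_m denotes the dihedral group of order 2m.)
Dimensions: 1, 1, 1, 1, 1, 1, 2, 2, 2, 2, 2, 2

Reasoning: There are 12 irreducibles (= number of conjugacy classes). Their dimensions d_i satisfy sum d_i^2 = |G| = 30: 1 + 1 + 1 + 1 + 1 + 1 + 4 + 4 + 4 + 4 + 4 + 4 = 30. (For the product with Z/3Z: each of the 3 1-dim characters of Z/3Z tensors with each irrep of D_5, giving 3 copies of each D_5-dimension.)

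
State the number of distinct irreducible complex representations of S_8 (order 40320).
22

Argument: The number of irreducible complex representations of a finite group equals its number of conjugacy classes. Conjugacy classes in S_8 correspond to cycle types, i.e. partitions of 8; there are p(8) = 22 of them, so S_8 (order 40320) has exactly 22 irreducible complex representations.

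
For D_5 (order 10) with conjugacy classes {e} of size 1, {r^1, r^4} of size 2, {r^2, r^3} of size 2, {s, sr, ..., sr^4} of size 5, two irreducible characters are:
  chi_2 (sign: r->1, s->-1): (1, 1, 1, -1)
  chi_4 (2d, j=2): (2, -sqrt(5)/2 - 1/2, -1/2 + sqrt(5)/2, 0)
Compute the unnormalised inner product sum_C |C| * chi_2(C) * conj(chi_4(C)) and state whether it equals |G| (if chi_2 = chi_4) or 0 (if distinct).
Sum = 0; so <chi_2, chi_4> = 0 (distinct irreducibles are orthogonal).

Explanation: Compute term by term over conjugacy classes (|C| * chi_2(C) * conj(chi_4(C))):
  1*(1)*conj(2) + 2*(1)*conj(-sqrt(5)/2 - 1/2) + 2*(1)*conj(-1/2 + sqrt(5)/2) + 5*(-1)*conj(0)
  = (2) + (-sqrt(5) - 1) + (-1 + sqrt(5)) + (0)
  = 0.
Dividing by |G| = 10 gives 0/10 = 0, matching the row-orthogonality relation <chi_2, chi_4> = [chi_2 = chi_4].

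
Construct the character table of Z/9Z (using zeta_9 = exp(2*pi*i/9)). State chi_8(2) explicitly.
Character table of Z/9Z (irreps indexed chi_0,...,chi_8 with chi_k(m) = zeta_9^(k*m), zeta_9 = exp(2*pi*i/9)):
  irrep \ class  {0} (size 1)  {1} (size 1)    {2} (size 1)    {3} (size 1)    {4} (size 1)    {5} (size 1)    {6} (size 1)    {7} (size 1)    {8} (size 1)  
  chi_0          1             1               1               1               1               1               1               1               1             
  chi_1          1             exp(2*I*pi/9)   exp(4*I*pi/9)   exp(2*I*pi/3)   exp(8*I*pi/9)   exp(-8*I*pi/9)  exp(-2*I*pi/3)  exp(-4*I*pi/9)  exp(-2*I*pi/9)
  chi_2          1             exp(4*I*pi/9)   exp(8*I*pi/9)   exp(-2*I*pi/3)  exp(-2*I*pi/9)  exp(2*I*pi/9)   exp(2*I*pi/3)   exp(-8*I*pi/9)  exp(-4*I*pi/9)
  chi_3          1             exp(2*I*pi/3)   exp(-2*I*pi/3)  1               exp(2*I*pi/3)   exp(-2*I*pi/3)  1               exp(2*I*pi/3)   exp(-2*I*pi/3)
  chi_4          1             exp(8*I*pi/9)   exp(-2*I*pi/9)  exp(2*I*pi/3)   exp(-4*I*pi/9)  exp(4*I*pi/9)   exp(-2*I*pi/3)  exp(2*I*pi/9)   exp(-8*I*pi/9)
  chi_5          1             exp(-8*I*pi/9)  exp(2*I*pi/9)   exp(-2*I*pi/3)  exp(4*I*pi/9)   exp(-4*I*pi/9)  exp(2*I*pi/3)   exp(-2*I*pi/9)  exp(8*I*pi/9) 
  chi_6          1             exp(-2*I*pi/3)  exp(2*I*pi/3)   1               exp(-2*I*pi/3)  exp(2*I*pi/3)   1               exp(-2*I*pi/3)  exp(2*I*pi/3) 
  chi_7          1             exp(-4*I*pi/9)  exp(-8*I*pi/9)  exp(2*I*pi/3)   exp(2*I*pi/9)   exp(-2*I*pi/9)  exp(-2*I*pi/3)  exp(8*I*pi/9)   exp(4*I*pi/9) 
  chi_8          1             exp(-2*I*pi/9)  exp(-4*I*pi/9)  exp(-2*I*pi/3)  exp(-8*I*pi/9)  exp(8*I*pi/9)   exp(2*I*pi/3)   exp(4*I*pi/9)   exp(2*I*pi/9) 

Spot check: chi_8(2) = zeta_9^(8*2) = zeta_9^16 = exp(-4*I*pi/9).

Working: Z/9Z is abelian, so all 9 irreducible complex representations are 1-dimensional. They are given by chi_k(m) = zeta_9^(k*m) for k = 0,...,8. Row orthogonality: sum_m chi_k(m) conj(chi_l(m)) = 9 * [k = l].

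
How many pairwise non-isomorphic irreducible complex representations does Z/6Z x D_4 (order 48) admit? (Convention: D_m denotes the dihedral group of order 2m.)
30

Proof sketch: The number of irreducible complex representations of a finite group equals its number of conjugacy classes. For a direct product, #classes(G x H) = #classes(G) * #classes(H). Z/6Z has 6 classes (abelian), D_4 has 5 classes, so 6 * 5 = 30, so Z/6Z x D_4 (order 48) has exactly 30 irreducible complex representations.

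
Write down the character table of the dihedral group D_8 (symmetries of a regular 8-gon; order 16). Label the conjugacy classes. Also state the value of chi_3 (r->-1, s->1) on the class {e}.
Conjugacy classes: {e} of size 1, {r^4} of size 1, {r^1, r^7} of size 2, {r^2, r^6} of size 2, {r^3, r^5} of size 2, {s, sr^2, ...} of size 4, {sr, sr^3, ...} of size 4.
Character table:
  irrep \ class              {e} (size 1)  {r^4} (size 1)  {r^1, r^7} (size 2)  {r^2, r^6} (size 2)  {r^3, r^5} (size 2)  {s, sr^2, ...} (size 4)  {sr, sr^3, ...} (size 4)
  chi_1 (triv)               1             1               1                    1                    1                    1                        1                       
  chi_2 (sign: r->1, s->-1)  1             1               1                    1                    1                    -1                       -1                      
  chi_3 (r->-1, s->1)        1             1               -1                   1                    -1                   1                        -1                      
  chi_4 (r->-1, s->-1)       1             1               -1                   1                    -1                   -1                       1                       
  chi_5 (2d, j=1)            2             -2              sqrt(2)              0                    -sqrt(2)             0                        0                       
  chi_6 (2d, j=2)            2             2               0                    -2                   0                    0                        0                       
  chi_7 (2d, j=3)            2             -2              -sqrt(2)             0                    sqrt(2)              0                        0                       

Spot check: chi_3 (r->-1, s->1) on {e} = 1.

Solution. D_8 has order 2*8 = 16 with 7 conjugacy classes, hence 7 irreducibles. Sum of squared dims 1 + 1 + 1 + 1 + 4 + 4 + 4 = 16 = |G|. Linear characters come from the abelianisation; the 2-dimensional irreps have character r^k -> 2*cos(2*pi*j*k/8), reflections -> 0.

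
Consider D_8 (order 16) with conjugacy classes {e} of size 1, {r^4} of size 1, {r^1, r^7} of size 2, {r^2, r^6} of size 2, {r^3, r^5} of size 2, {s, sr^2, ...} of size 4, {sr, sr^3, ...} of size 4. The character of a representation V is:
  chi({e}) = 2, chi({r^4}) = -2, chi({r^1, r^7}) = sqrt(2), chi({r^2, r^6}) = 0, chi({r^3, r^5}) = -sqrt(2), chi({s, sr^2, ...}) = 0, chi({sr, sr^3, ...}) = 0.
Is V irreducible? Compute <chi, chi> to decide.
Irreducible: <chi, chi> = 1.

Argument: <chi, chi> = (1/|G|) sum_C |C| * |chi(C)|^2 = (1/16)[1*|2|^2 + 1*|-2|^2 + 2*|sqrt(2)|^2 + 2*|0|^2 + 2*|-sqrt(2)|^2 + 4*|0|^2 + 4*|0|^2]
  = (1/16)[(4) + (4) + (4) + (0) + (4) + (0) + (0)] = 16/16 = 1.
A character is irreducible iff <chi, chi> = 1, so this representation is irreducible.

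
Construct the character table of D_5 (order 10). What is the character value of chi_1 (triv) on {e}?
Conjugacy classes: {e} of size 1, {r^1, r^4} of size 2, {r^2, r^3} of size 2, {s, sr, ..., sr^4} of size 5.
Character table:
  irrep \ class              {e} (size 1)  {r^1, r^4} (size 2)  {r^2, r^3} (size 2)  {s, sr, ..., sr^4} (size 5)
  chi_1 (triv)               1             1                    1                    1                          
  chi_2 (sign: r->1, s->-1)  1             1                    1                    -1                         
  chi_3 (2d, j=1)            2             -1/2 + sqrt(5)/2     -sqrt(5)/2 - 1/2     0                          
  chi_4 (2d, j=2)            2             -sqrt(5)/2 - 1/2     -1/2 + sqrt(5)/2     0                          

Spot check: chi_1 (triv) on {e} = 1.

D_5 has order 2*5 = 10 with 4 conjugacy classes, hence 4 irreducibles. Sum of squared dims 1 + 1 + 4 + 4 = 10 = |G|. Linear characters come from the abelianisation; the 2-dimensional irreps have character r^k -> 2*cos(2*pi*j*k/5), reflections -> 0.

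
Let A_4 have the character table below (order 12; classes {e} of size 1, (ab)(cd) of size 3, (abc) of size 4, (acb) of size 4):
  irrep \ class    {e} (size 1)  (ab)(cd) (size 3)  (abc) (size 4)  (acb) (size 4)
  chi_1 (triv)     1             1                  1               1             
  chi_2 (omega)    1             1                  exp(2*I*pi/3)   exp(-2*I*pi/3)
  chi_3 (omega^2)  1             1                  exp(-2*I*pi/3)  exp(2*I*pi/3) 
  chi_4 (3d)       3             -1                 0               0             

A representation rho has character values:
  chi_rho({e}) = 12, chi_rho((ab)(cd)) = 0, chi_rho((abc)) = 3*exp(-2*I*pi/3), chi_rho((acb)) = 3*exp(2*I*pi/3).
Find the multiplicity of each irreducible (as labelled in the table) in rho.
Multiplicities: chi_1: 0, chi_2: 0, chi_3: 3, chi_4: 3.

Justification: Use <chi_rho, chi> = (1/|G|) sum_C |C| * chi_rho(C) * conj(chi(C)) with |G| = 12 for each irreducible chi in the table:
  <chi_rho, chi_1> = (1/12)[1*(12)*conj(1) + 3*(0)*conj(1) + 4*(3*exp(-2*I*pi/3))*conj(1) + 4*(3*exp(2*I*pi/3))*conj(1)]
      = (1/12)[(12) + (0) + (12*exp(-2*I*pi/3)) + (12*exp(2*I*pi/3))] = 0/12 = 0
  <chi_rho, chi_2> = (1/12)[1*(12)*conj(1) + 3*(0)*conj(1) + 4*(3*exp(-2*I*pi/3))*conj(exp(2*I*pi/3)) + 4*(3*exp(2*I*pi/3))*conj(exp(-2*I*pi/3))]
      = (1/12)[(12) + (0) + (12*exp(2*I*pi/3)) + (12*exp(-2*I*pi/3))] = 0/12 = 0
  <chi_rho, chi_3> = (1/12)[1*(12)*conj(1) + 3*(0)*conj(1) + 4*(3*exp(-2*I*pi/3))*conj(exp(-2*I*pi/3)) + 4*(3*exp(2*I*pi/3))*conj(exp(2*I*pi/3))]
      = (1/12)[(12) + (0) + (12) + (12)] = 36/12 = 3
  <chi_rho, chi_4> = (1/12)[1*(12)*conj(3) + 3*(0)*conj(-1) + 4*(3*exp(-2*I*pi/3))*conj(0) + 4*(3*exp(2*I*pi/3))*conj(0)]
      = (1/12)[(36) + (0) + (0) + (0)] = 36/12 = 3
(Exp terms are combined using exp(i*s)*conj(exp(i*t)) = exp(i*(s-t)), and sums of them are collapsed using the identity that for every m > 1 the m distinct m-th roots of unity sum to 0, e.g. 1 + exp(2*I*pi/3) + exp(-2*I*pi/3) = 0.)
Dimension check: dim(rho) = sum (mult * dim) = 0*1 + 0*1 + 3*1 + 3*3 = 12 = chi_rho(e) = 12.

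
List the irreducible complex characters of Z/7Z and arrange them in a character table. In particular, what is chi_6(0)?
Character table of Z/7Z (irreps indexed chi_0,...,chi_6 with chi_k(m) = zeta_7^(k*m), zeta_7 = exp(2*pi*i/7)):
  irrep \ class  {0} (size 1)  {1} (size 1)    {2} (size 1)    {3} (size 1)    {4} (size 1)    {5} (size 1)    {6} (size 1)  
  chi_0          1             1               1               1               1               1               1             
  chi_1          1             exp(2*I*pi/7)   exp(4*I*pi/7)   exp(6*I*pi/7)   exp(-6*I*pi/7)  exp(-4*I*pi/7)  exp(-2*I*pi/7)
  chi_2          1             exp(4*I*pi/7)   exp(-6*I*pi/7)  exp(-2*I*pi/7)  exp(2*I*pi/7)   exp(6*I*pi/7)   exp(-4*I*pi/7)
  chi_3          1             exp(6*I*pi/7)   exp(-2*I*pi/7)  exp(4*I*pi/7)   exp(-4*I*pi/7)  exp(2*I*pi/7)   exp(-6*I*pi/7)
  chi_4          1             exp(-6*I*pi/7)  exp(2*I*pi/7)   exp(-4*I*pi/7)  exp(4*I*pi/7)   exp(-2*I*pi/7)  exp(6*I*pi/7) 
  chi_5          1             exp(-4*I*pi/7)  exp(6*I*pi/7)   exp(2*I*pi/7)   exp(-2*I*pi/7)  exp(-6*I*pi/7)  exp(4*I*pi/7) 
  chi_6          1             exp(-2*I*pi/7)  exp(-4*I*pi/7)  exp(-6*I*pi/7)  exp(6*I*pi/7)   exp(4*I*pi/7)   exp(2*I*pi/7) 

Spot check: chi_6(0) = zeta_7^(6*0) = zeta_7^0 = 1.

Solution. Z/7Z is abelian, so all 7 irreducible complex representations are 1-dimensional. They are given by chi_k(m) = zeta_7^(k*m) for k = 0,...,6. Row orthogonality: sum_m chi_k(m) conj(chi_l(m)) = 7 * [k = l].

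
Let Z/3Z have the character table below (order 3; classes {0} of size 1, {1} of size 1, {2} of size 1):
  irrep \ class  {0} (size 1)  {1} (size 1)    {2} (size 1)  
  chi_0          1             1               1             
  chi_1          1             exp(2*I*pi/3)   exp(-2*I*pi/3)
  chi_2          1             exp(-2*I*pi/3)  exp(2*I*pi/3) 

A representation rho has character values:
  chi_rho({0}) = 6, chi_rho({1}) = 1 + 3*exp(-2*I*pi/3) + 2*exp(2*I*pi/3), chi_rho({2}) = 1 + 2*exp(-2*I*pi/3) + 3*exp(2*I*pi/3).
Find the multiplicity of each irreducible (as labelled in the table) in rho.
Multiplicities: chi_0: 1, chi_1: 2, chi_2: 3.

Justification: Use <chi_rho, chi> = (1/|G|) sum_C |C| * chi_rho(C) * conj(chi(C)) with |G| = 3 for each irreducible chi in the table:
  <chi_rho, chi_0> = (1/3)[1*(6)*conj(1) + 1*(1 + 3*exp(-2*I*pi/3) + 2*exp(2*I*pi/3))*conj(1) + 1*(1 + 2*exp(-2*I*pi/3) + 3*exp(2*I*pi/3))*conj(1)]
      = (1/3)[(6) + (1 + 3*exp(-2*I*pi/3) + 2*exp(2*I*pi/3)) + (1 + 2*exp(-2*I*pi/3) + 3*exp(2*I*pi/3))] = 3/3 = 1
  <chi_rho, chi_1> = (1/3)[1*(6)*conj(1) + 1*(1 + 3*exp(-2*I*pi/3) + 2*exp(2*I*pi/3))*conj(exp(2*I*pi/3)) + 1*(1 + 2*exp(-2*I*pi/3) + 3*exp(2*I*pi/3))*conj(exp(-2*I*pi/3))]
      = (1/3)[(6) + (2 + exp(-2*I*pi/3) + 3*exp(2*I*pi/3)) + (2 + 3*exp(-2*I*pi/3) + exp(2*I*pi/3))] = 6/3 = 2
  <chi_rho, chi_2> = (1/3)[1*(6)*conj(1) + 1*(1 + 3*exp(-2*I*pi/3) + 2*exp(2*I*pi/3))*conj(exp(-2*I*pi/3)) + 1*(1 + 2*exp(-2*I*pi/3) + 3*exp(2*I*pi/3))*conj(exp(2*I*pi/3))]
      = (1/3)[(6) + (3 + 2*exp(-2*I*pi/3) + exp(2*I*pi/3)) + (3 + exp(-2*I*pi/3) + 2*exp(2*I*pi/3))] = 9/3 = 3
(Exp terms are combined using exp(i*s)*conj(exp(i*t)) = exp(i*(s-t)), and sums of them are collapsed using the identity that for every m > 1 the m distinct m-th roots of unity sum to 0, e.g. 1 + exp(2*I*pi/3) + exp(-2*I*pi/3) = 0.)
Dimension check: dim(rho) = sum (mult * dim) = 1*1 + 2*1 + 3*1 = 6 = chi_rho(e) = 6.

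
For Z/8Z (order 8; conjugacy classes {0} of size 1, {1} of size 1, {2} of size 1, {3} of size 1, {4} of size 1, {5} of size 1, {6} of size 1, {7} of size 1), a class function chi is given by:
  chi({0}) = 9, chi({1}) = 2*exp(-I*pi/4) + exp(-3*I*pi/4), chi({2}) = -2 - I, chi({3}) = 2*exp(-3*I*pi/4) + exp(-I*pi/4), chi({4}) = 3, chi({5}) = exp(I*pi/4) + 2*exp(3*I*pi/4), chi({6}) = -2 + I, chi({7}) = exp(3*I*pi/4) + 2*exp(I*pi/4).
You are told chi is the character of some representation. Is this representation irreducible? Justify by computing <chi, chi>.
Not irreducible (reducible): <chi, chi> = 15 > 1.

Solution. <chi, chi> = (1/|G|) sum_C |C| * |chi(C)|^2 = (1/8)[1*|9|^2 + 1*|2*exp(-I*pi/4) + exp(-3*I*pi/4)|^2 + 1*|-2 - I|^2 + 1*|2*exp(-3*I*pi/4) + exp(-I*pi/4)|^2 + 1*|3|^2 + 1*|exp(I*pi/4) + 2*exp(3*I*pi/4)|^2 + 1*|-2 + I|^2 + 1*|exp(3*I*pi/4) + 2*exp(I*pi/4)|^2]
  = (1/8)[(81) + (5) + (5) + (5) + (9) + (5) + (5) + (5)] = 120/8 = 15.
(Exp terms are combined using exp(i*s)*conj(exp(i*t)) = exp(i*(s-t)), and sums of them are collapsed using the identity that for every m > 1 the m distinct m-th roots of unity sum to 0, e.g. 1 + exp(2*I*pi/3) + exp(-2*I*pi/3) = 0.)
A character is irreducible iff <chi, chi> = 1, so this representation is reducible.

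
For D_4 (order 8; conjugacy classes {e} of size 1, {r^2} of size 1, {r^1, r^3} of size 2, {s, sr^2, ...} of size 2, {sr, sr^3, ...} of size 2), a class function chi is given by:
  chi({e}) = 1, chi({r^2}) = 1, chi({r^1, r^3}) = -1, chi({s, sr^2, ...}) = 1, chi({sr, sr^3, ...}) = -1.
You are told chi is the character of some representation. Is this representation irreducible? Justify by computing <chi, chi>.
Irreducible: <chi, chi> = 1.

Explanation: <chi, chi> = (1/|G|) sum_C |C| * |chi(C)|^2 = (1/8)[1*|1|^2 + 1*|1|^2 + 2*|-1|^2 + 2*|1|^2 + 2*|-1|^2]
  = (1/8)[(1) + (1) + (2) + (2) + (2)] = 8/8 = 1.
A character is irreducible iff <chi, chi> = 1, so this representation is irreducible.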